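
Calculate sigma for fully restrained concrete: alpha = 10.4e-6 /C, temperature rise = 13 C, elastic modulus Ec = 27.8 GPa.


sigma = alpha * dT * Ec
= 10.4e-6 * 13 * 27.8 * 1000
= 3.759 MPa

3.759


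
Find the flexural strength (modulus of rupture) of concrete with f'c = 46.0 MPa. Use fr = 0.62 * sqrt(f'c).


fr = 0.62 * sqrt(46.0)
= 4.205 MPa

4.205


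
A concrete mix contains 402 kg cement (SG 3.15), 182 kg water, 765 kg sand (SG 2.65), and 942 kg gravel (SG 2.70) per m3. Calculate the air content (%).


Vol cement = 402 / (3.15 * 1000) = 0.127619 m3
Vol water = 182 / 1000 = 0.182 m3
Vol sand = 765 / (2.65 * 1000) = 0.288679 m3
Vol gravel = 942 / (2.70 * 1000) = 0.348889 m3
Total solid + water volume = 0.947187 m3
Air = (1 - 0.947187) * 100 = 5.28%

5.28


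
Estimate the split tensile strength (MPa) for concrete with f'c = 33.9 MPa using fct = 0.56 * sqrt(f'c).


fct = 0.56 * sqrt(33.9)
= 0.56 * 5.822
= 3.261 MPa

3.261


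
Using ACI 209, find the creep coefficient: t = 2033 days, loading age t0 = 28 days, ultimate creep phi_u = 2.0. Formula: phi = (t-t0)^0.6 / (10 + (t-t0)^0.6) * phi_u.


dt = 2033 - 28 = 2005
phi = 2005^0.6 / (10 + 2005^0.6) * 2.0
= 1.811

1.811


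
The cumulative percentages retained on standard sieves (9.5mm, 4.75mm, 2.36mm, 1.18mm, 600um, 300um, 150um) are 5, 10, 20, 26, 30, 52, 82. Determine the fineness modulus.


FM = sum(cumulative % retained) / 100
= 225 / 100
= 2.25

2.25


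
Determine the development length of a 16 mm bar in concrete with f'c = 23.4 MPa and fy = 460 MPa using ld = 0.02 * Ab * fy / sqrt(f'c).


Ab = pi * 16^2 / 4 = 201.062 mm2
ld = 0.02 * 201.062 * 460 / sqrt(23.4)
= 382.4 mm

382.4


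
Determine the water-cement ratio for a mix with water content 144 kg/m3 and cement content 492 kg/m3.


w/c = water / cement
w/c = 144 / 492 = 0.293

0.293


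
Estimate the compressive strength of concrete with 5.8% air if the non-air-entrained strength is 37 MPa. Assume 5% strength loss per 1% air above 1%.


Strength loss = (5.8 - 1) * 5 = 24.0%
f'c = 37 * (1 - 24.0/100)
= 28.12 MPa

28.12


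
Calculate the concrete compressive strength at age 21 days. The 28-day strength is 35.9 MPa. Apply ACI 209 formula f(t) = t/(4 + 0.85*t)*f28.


f(21) = 21 / (4 + 0.85 * 21) * 35.9
= 21 / 21.85 * 35.9
= 34.5 MPa

34.5


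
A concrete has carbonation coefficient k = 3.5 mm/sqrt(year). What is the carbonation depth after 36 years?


depth = k * sqrt(t)
= 3.5 * sqrt(36)
= 21.0 mm

21.0


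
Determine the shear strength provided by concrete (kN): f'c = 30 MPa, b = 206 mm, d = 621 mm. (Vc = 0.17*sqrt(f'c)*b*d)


Vc = 0.17 * sqrt(30) * 206 * 621 / 1000
= 119.12 kN

119.12


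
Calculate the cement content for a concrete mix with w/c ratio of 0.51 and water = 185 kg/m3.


Cement = water / (w/c)
= 185 / 0.51
= 362.7 kg/m3

362.7


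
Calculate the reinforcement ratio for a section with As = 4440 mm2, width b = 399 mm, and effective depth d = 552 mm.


rho = As / (b * d)
= 4440 / (399 * 552)
= 0.0202

0.0202


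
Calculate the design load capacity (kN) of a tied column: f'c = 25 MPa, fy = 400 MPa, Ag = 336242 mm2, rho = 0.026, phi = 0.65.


Ast = rho * Ag = 0.026 * 336242 = 8742.292 mm2
phi*Pn = 0.65 * 0.80 * (0.85 * 25 * (336242 - 8742.292) + 400 * 8742.292) / 1000
= 5437.27 kN

5437.27


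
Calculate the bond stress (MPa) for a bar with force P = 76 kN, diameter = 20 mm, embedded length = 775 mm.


u = P / (pi * db * ld)
= 76 * 1000 / (pi * 20 * 775)
= 1.561 MPa

1.561


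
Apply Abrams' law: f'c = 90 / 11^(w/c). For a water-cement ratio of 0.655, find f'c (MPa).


f'c = 90 / 11^0.655
= 90 / 4.81
= 18.71 MPa

18.71


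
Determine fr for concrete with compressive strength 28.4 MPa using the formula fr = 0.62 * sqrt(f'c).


fr = 0.62 * sqrt(28.4)
= 3.304 MPa

3.304


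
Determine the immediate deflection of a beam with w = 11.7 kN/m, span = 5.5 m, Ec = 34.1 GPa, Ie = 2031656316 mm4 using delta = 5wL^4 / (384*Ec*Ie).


Convert: L = 5.5 m = 5500 mm, Ec = 34.1 GPa = 34100 MPa
delta = 5 * 11.7 * 5500^4 / (384 * 34100 * 2031656316)
= 2.01 mm

2.01


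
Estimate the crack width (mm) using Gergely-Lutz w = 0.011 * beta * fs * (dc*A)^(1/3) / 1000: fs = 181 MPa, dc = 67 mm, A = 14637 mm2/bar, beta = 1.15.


w = 0.011 * beta * fs * (dc * A)^(1/3) / 1000
= 0.011 * 1.15 * 181 * (67 * 14637)^(1/3) / 1000
= 0.227 mm

0.227


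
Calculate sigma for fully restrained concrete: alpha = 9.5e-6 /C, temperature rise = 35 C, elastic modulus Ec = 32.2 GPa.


sigma = alpha * dT * Ec
= 9.5e-6 * 35 * 32.2 * 1000
= 10.706 MPa

10.706


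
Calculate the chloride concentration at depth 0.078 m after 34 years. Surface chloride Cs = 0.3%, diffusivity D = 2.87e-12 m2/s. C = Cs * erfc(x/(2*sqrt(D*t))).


t_seconds = 34 * 365.25 * 24 * 3600 = 1072958400.0 s
arg = 0.078 / (2 * sqrt(2.87e-12 * 1072958400.0))
= 0.7028
erfc(0.7028) = 0.3203
C = 0.3 * 0.3203 = 0.0961%

0.0961


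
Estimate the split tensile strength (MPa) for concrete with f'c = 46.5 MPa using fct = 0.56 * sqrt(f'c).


fct = 0.56 * sqrt(46.5)
= 0.56 * 6.819
= 3.819 MPa

3.819


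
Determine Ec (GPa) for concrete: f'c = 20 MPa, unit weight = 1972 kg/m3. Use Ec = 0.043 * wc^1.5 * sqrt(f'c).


Ec = 0.043 * 1972^1.5 * sqrt(20) / 1000
= 16.84 GPa

16.84


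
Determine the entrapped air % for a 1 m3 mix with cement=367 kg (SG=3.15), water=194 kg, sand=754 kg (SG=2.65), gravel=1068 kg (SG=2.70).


Vol cement = 367 / (3.15 * 1000) = 0.116508 m3
Vol water = 194 / 1000 = 0.194 m3
Vol sand = 754 / (2.65 * 1000) = 0.284528 m3
Vol gravel = 1068 / (2.70 * 1000) = 0.395556 m3
Total solid + water volume = 0.990592 m3
Air = (1 - 0.990592) * 100 = 0.94%

0.94


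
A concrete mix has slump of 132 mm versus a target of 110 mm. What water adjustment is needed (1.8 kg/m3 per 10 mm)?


Difference = 110 - 132 = -22 mm
Water adjustment = -22 * 1.8 / 10 = -4.0 kg/m3

-4.0


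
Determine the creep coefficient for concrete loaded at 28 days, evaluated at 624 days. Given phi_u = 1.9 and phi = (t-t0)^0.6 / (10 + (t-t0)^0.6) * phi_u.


dt = 624 - 28 = 596
phi = 596^0.6 / (10 + 596^0.6) * 1.9
= 1.562

1.562


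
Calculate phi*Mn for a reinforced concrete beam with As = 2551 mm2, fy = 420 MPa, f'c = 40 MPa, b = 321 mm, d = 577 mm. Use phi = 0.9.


a = As * fy / (0.85 * f'c * b)
= 2551 * 420 / (0.85 * 40 * 321)
= 98.1693 mm
Mn = As * fy * (d - a/2) / 10^6
= 565.6191 kN-m
phi*Mn = 0.9 * 565.6191 = 509.06 kN-m

509.06


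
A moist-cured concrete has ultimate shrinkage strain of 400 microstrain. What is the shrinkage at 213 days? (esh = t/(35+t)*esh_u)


esh(213) = 213 / (35 + 213) * 400
= 213 / 248 * 400
= 343.5 microstrain

343.5


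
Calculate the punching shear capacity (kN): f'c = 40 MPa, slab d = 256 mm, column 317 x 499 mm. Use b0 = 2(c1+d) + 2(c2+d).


b0 = 2*(317 + 256) + 2*(499 + 256) = 2656 mm
Vc = 0.33 * sqrt(40) * 2656 * 256 / 1000
= 1419.1 kN

1419.1


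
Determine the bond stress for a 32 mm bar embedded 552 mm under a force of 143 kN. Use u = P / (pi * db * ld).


u = P / (pi * db * ld)
= 143 * 1000 / (pi * 32 * 552)
= 2.577 MPa

2.577


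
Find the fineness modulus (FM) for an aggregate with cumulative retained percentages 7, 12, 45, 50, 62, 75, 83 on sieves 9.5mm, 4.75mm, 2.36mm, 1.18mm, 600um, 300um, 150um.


FM = sum(cumulative % retained) / 100
= 334 / 100
= 3.34

3.34


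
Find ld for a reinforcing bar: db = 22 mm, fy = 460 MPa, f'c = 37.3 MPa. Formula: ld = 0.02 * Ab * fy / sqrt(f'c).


Ab = pi * 22^2 / 4 = 380.133 mm2
ld = 0.02 * 380.133 * 460 / sqrt(37.3)
= 572.6 mm

572.6


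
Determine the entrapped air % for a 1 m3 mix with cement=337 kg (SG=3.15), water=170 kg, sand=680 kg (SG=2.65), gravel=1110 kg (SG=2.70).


Vol cement = 337 / (3.15 * 1000) = 0.106984 m3
Vol water = 170 / 1000 = 0.17 m3
Vol sand = 680 / (2.65 * 1000) = 0.256604 m3
Vol gravel = 1110 / (2.70 * 1000) = 0.411111 m3
Total solid + water volume = 0.944699 m3
Air = (1 - 0.944699) * 100 = 5.53%

5.53


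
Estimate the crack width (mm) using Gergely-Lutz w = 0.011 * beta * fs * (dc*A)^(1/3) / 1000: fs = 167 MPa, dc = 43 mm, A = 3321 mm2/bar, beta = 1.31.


w = 0.011 * beta * fs * (dc * A)^(1/3) / 1000
= 0.011 * 1.31 * 167 * (43 * 3321)^(1/3) / 1000
= 0.126 mm

0.126


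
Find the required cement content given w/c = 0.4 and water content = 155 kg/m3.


Cement = water / (w/c)
= 155 / 0.4
= 387.5 kg/m3

387.5


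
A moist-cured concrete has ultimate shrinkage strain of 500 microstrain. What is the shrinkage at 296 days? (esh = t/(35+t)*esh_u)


esh(296) = 296 / (35 + 296) * 500
= 296 / 331 * 500
= 447.1 microstrain

447.1


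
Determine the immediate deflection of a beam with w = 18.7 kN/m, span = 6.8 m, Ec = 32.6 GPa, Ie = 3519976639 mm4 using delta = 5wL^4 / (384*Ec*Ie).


Convert: L = 6.8 m = 6800 mm, Ec = 32.6 GPa = 32600 MPa
delta = 5 * 18.7 * 6800^4 / (384 * 32600 * 3519976639)
= 4.54 mm

4.54


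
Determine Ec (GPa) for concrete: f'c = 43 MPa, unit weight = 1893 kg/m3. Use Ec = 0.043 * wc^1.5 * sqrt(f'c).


Ec = 0.043 * 1893^1.5 * sqrt(43) / 1000
= 23.22 GPa

23.22


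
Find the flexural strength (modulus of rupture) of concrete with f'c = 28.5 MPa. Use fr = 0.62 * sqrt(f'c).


fr = 0.62 * sqrt(28.5)
= 3.31 MPa

3.31


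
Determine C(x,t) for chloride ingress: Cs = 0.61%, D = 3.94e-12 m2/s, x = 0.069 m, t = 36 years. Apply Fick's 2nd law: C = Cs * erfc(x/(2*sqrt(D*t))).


t_seconds = 36 * 365.25 * 24 * 3600 = 1136073600.0 s
arg = 0.069 / (2 * sqrt(3.94e-12 * 1136073600.0))
= 0.5157
erfc(0.5157) = 0.4658
C = 0.61 * 0.4658 = 0.2842%

0.2842


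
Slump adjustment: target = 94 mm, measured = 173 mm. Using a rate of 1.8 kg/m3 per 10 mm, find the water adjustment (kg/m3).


Difference = 94 - 173 = -79 mm
Water adjustment = -79 * 1.8 / 10 = -14.2 kg/m3

-14.2


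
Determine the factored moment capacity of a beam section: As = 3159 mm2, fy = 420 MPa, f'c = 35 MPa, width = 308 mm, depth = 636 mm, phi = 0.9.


a = As * fy / (0.85 * f'c * b)
= 3159 * 420 / (0.85 * 35 * 308)
= 144.7976 mm
Mn = As * fy * (d - a/2) / 10^6
= 747.7748 kN-m
phi*Mn = 0.9 * 747.7748 = 673.0 kN-m

673.0


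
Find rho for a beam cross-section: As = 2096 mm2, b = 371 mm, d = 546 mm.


rho = As / (b * d)
= 2096 / (371 * 546)
= 0.0103

0.0103


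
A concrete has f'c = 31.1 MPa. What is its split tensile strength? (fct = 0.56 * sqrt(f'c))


fct = 0.56 * sqrt(31.1)
= 0.56 * 5.577
= 3.123 MPa

3.123


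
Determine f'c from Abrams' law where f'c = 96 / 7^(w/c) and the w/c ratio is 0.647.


f'c = 96 / 7^0.647
= 96 / 3.522
= 27.26 MPa

27.26


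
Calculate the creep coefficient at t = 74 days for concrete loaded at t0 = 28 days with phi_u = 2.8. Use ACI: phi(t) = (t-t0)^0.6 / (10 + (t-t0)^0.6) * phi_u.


dt = 74 - 28 = 46
phi = 46^0.6 / (10 + 46^0.6) * 2.8
= 1.396

1.396


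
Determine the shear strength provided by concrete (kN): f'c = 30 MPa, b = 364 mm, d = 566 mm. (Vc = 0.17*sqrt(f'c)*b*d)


Vc = 0.17 * sqrt(30) * 364 * 566 / 1000
= 191.83 kN

191.83


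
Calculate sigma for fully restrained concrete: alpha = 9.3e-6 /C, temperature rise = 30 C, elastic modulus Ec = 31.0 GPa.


sigma = alpha * dT * Ec
= 9.3e-6 * 30 * 31.0 * 1000
= 8.649 MPa

8.649


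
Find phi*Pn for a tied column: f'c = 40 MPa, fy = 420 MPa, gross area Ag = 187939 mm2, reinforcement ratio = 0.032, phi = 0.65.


Ast = rho * Ag = 0.032 * 187939 = 6014.048 mm2
phi*Pn = 0.65 * 0.80 * (0.85 * 40 * (187939 - 6014.048) + 420 * 6014.048) / 1000
= 4529.9 kN

4529.9


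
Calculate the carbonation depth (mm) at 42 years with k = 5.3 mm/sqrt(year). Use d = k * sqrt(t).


depth = k * sqrt(t)
= 5.3 * sqrt(42)
= 34.35 mm

34.35


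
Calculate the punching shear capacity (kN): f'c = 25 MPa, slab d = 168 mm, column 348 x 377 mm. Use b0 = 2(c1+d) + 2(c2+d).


b0 = 2*(348 + 168) + 2*(377 + 168) = 2122 mm
Vc = 0.33 * sqrt(25) * 2122 * 168 / 1000
= 588.22 kN

588.22


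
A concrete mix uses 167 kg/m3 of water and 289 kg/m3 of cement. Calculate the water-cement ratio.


w/c = water / cement
w/c = 167 / 289 = 0.578

0.578


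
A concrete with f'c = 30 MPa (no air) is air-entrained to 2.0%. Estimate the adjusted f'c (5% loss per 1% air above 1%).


Strength loss = (2.0 - 1) * 5 = 5.0%
f'c = 30 * (1 - 5.0/100)
= 28.5 MPa

28.5


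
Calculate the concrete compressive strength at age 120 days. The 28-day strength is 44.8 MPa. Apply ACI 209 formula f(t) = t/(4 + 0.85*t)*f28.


f(120) = 120 / (4 + 0.85 * 120) * 44.8
= 120 / 106.0 * 44.8
= 50.72 MPa

50.72


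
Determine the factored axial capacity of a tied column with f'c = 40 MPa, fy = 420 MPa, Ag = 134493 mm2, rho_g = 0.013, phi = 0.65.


Ast = rho * Ag = 0.013 * 134493 = 1748.409 mm2
phi*Pn = 0.65 * 0.80 * (0.85 * 40 * (134493 - 1748.409) + 420 * 1748.409) / 1000
= 2728.78 kN

2728.78


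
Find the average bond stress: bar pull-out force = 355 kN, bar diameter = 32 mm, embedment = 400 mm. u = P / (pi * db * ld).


u = P / (pi * db * ld)
= 355 * 1000 / (pi * 32 * 400)
= 8.828 MPa

8.828


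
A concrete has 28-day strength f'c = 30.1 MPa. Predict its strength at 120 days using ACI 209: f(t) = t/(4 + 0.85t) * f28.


f(120) = 120 / (4 + 0.85 * 120) * 30.1
= 120 / 106.0 * 30.1
= 34.08 MPa

34.08


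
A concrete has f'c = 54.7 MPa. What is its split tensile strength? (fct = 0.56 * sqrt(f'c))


fct = 0.56 * sqrt(54.7)
= 0.56 * 7.396
= 4.142 MPa

4.142


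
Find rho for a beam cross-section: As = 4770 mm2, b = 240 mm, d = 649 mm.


rho = As / (b * d)
= 4770 / (240 * 649)
= 0.0306

0.0306


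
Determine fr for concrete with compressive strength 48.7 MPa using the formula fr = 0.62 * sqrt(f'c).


fr = 0.62 * sqrt(48.7)
= 4.327 MPa

4.327


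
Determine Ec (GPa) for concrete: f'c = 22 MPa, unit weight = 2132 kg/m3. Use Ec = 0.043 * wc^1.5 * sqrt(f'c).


Ec = 0.043 * 2132^1.5 * sqrt(22) / 1000
= 19.85 GPa

19.85


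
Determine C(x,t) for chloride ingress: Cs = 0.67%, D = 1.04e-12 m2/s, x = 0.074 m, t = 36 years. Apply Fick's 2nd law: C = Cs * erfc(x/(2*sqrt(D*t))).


t_seconds = 36 * 365.25 * 24 * 3600 = 1136073600.0 s
arg = 0.074 / (2 * sqrt(1.04e-12 * 1136073600.0))
= 1.0764
erfc(1.0764) = 0.1279
C = 0.67 * 0.1279 = 0.0857%

0.0857


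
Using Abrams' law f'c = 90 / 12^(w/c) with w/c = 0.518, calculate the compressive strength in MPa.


f'c = 90 / 12^0.518
= 90 / 3.623
= 24.84 MPa

24.84


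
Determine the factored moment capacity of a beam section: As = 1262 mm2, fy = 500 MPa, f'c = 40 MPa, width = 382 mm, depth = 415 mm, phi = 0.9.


a = As * fy / (0.85 * f'c * b)
= 1262 * 500 / (0.85 * 40 * 382)
= 48.5833 mm
Mn = As * fy * (d - a/2) / 10^6
= 246.537 kN-m
phi*Mn = 0.9 * 246.537 = 221.88 kN-m

221.88


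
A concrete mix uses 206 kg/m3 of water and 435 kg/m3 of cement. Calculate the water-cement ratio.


w/c = water / cement
w/c = 206 / 435 = 0.474

0.474


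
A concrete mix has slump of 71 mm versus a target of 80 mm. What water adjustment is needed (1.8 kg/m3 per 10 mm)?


Difference = 80 - 71 = 9 mm
Water adjustment = 9 * 1.8 / 10 = 1.6 kg/m3

1.6


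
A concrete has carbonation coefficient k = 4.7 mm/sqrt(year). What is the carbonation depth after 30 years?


depth = k * sqrt(t)
= 4.7 * sqrt(30)
= 25.74 mm

25.74


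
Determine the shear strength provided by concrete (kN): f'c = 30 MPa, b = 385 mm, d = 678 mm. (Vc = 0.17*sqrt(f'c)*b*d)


Vc = 0.17 * sqrt(30) * 385 * 678 / 1000
= 243.05 kN

243.05


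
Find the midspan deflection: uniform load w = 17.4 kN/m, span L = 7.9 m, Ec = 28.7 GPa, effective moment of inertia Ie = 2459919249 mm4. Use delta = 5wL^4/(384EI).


Convert: L = 7.9 m = 7900 mm, Ec = 28.7 GPa = 28700 MPa
delta = 5 * 17.4 * 7900^4 / (384 * 28700 * 2459919249)
= 12.5 mm

12.5


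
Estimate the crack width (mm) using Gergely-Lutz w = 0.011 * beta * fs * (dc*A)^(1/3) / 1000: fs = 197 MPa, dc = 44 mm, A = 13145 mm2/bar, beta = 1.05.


w = 0.011 * beta * fs * (dc * A)^(1/3) / 1000
= 0.011 * 1.05 * 197 * (44 * 13145)^(1/3) / 1000
= 0.19 mm

0.19


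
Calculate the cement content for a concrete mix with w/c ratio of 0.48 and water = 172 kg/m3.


Cement = water / (w/c)
= 172 / 0.48
= 358.3 kg/m3

358.3


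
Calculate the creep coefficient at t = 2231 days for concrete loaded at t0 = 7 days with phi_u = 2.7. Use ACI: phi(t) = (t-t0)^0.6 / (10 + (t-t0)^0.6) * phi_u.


dt = 2231 - 7 = 2224
phi = 2224^0.6 / (10 + 2224^0.6) * 2.7
= 2.459

2.459


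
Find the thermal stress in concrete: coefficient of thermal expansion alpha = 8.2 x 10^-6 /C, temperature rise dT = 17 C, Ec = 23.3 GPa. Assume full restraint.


sigma = alpha * dT * Ec
= 8.2e-6 * 17 * 23.3 * 1000
= 3.248 MPa

3.248


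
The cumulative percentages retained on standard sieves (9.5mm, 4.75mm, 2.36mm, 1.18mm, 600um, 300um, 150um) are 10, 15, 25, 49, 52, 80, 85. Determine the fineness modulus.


FM = sum(cumulative % retained) / 100
= 316 / 100
= 3.16

3.16


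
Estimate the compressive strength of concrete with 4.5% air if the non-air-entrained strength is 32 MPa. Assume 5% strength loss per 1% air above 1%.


Strength loss = (4.5 - 1) * 5 = 17.5%
f'c = 32 * (1 - 17.5/100)
= 26.4 MPa

26.4


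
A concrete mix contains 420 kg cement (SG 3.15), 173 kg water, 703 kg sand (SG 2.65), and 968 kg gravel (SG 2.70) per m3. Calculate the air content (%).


Vol cement = 420 / (3.15 * 1000) = 0.133333 m3
Vol water = 173 / 1000 = 0.173 m3
Vol sand = 703 / (2.65 * 1000) = 0.265283 m3
Vol gravel = 968 / (2.70 * 1000) = 0.358519 m3
Total solid + water volume = 0.930135 m3
Air = (1 - 0.930135) * 100 = 6.99%

6.99


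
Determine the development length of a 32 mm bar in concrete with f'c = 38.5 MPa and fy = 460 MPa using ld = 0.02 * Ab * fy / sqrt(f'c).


Ab = pi * 32^2 / 4 = 804.248 mm2
ld = 0.02 * 804.248 * 460 / sqrt(38.5)
= 1192.5 mm

1192.5


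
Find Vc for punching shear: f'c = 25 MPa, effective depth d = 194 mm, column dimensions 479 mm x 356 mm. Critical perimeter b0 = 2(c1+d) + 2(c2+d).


b0 = 2*(479 + 194) + 2*(356 + 194) = 2446 mm
Vc = 0.33 * sqrt(25) * 2446 * 194 / 1000
= 782.96 kN

782.96


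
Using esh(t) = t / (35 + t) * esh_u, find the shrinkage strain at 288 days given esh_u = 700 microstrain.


esh(288) = 288 / (35 + 288) * 700
= 288 / 323 * 700
= 624.1 microstrain

624.1


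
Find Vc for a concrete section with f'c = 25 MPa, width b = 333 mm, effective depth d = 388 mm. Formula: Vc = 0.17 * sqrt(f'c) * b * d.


Vc = 0.17 * sqrt(25) * 333 * 388 / 1000
= 109.82 kN

109.82


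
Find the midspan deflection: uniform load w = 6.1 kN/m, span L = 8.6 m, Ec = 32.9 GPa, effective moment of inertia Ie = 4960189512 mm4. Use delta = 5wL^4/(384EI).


Convert: L = 8.6 m = 8600 mm, Ec = 32.9 GPa = 32900 MPa
delta = 5 * 6.1 * 8600^4 / (384 * 32900 * 4960189512)
= 2.66 mm

2.66


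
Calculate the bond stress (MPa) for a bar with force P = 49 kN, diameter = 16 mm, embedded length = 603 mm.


u = P / (pi * db * ld)
= 49 * 1000 / (pi * 16 * 603)
= 1.617 MPa

1.617


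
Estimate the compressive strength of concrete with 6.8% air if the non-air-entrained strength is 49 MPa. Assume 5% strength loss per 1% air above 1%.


Strength loss = (6.8 - 1) * 5 = 29.0%
f'c = 49 * (1 - 29.0/100)
= 34.79 MPa

34.79


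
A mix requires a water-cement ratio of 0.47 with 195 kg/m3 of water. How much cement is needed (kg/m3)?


Cement = water / (w/c)
= 195 / 0.47
= 414.9 kg/m3

414.9


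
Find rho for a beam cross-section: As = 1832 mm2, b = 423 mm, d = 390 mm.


rho = As / (b * d)
= 1832 / (423 * 390)
= 0.0111

0.0111


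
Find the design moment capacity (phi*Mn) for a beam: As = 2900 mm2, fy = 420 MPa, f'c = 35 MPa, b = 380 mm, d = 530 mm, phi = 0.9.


a = As * fy / (0.85 * f'c * b)
= 2900 * 420 / (0.85 * 35 * 380)
= 107.7399 mm
Mn = As * fy * (d - a/2) / 10^6
= 579.9264 kN-m
phi*Mn = 0.9 * 579.9264 = 521.93 kN-m

521.93


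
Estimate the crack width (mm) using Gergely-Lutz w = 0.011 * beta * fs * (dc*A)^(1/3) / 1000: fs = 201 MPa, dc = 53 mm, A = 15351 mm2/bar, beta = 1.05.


w = 0.011 * beta * fs * (dc * A)^(1/3) / 1000
= 0.011 * 1.05 * 201 * (53 * 15351)^(1/3) / 1000
= 0.217 mm

0.217


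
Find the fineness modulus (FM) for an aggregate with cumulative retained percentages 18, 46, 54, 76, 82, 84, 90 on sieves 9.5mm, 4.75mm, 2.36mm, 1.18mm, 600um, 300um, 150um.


FM = sum(cumulative % retained) / 100
= 450 / 100
= 4.5

4.5


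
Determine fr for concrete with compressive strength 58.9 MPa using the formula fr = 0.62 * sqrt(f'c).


fr = 0.62 * sqrt(58.9)
= 4.758 MPa

4.758


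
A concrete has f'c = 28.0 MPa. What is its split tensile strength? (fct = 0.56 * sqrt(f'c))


fct = 0.56 * sqrt(28.0)
= 0.56 * 5.292
= 2.963 MPa

2.963


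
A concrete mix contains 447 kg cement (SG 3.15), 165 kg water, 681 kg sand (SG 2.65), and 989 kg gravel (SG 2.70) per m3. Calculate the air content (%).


Vol cement = 447 / (3.15 * 1000) = 0.141905 m3
Vol water = 165 / 1000 = 0.165 m3
Vol sand = 681 / (2.65 * 1000) = 0.256981 m3
Vol gravel = 989 / (2.70 * 1000) = 0.366296 m3
Total solid + water volume = 0.930182 m3
Air = (1 - 0.930182) * 100 = 6.98%

6.98


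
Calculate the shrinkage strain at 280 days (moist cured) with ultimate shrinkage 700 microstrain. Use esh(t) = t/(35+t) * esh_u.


esh(280) = 280 / (35 + 280) * 700
= 280 / 315 * 700
= 622.2 microstrain

622.2


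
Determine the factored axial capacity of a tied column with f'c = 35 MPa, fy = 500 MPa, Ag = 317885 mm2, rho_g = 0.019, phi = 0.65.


Ast = rho * Ag = 0.019 * 317885 = 6039.815 mm2
phi*Pn = 0.65 * 0.80 * (0.85 * 35 * (317885 - 6039.815) + 500 * 6039.815) / 1000
= 6394.6 kN

6394.6


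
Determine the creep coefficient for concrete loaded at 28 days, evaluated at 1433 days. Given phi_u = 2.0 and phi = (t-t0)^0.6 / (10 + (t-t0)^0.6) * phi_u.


dt = 1433 - 28 = 1405
phi = 1405^0.6 / (10 + 1405^0.6) * 2.0
= 1.771

1.771


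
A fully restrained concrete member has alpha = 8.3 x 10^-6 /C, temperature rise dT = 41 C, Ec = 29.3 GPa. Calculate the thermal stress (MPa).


sigma = alpha * dT * Ec
= 8.3e-6 * 41 * 29.3 * 1000
= 9.971 MPa

9.971


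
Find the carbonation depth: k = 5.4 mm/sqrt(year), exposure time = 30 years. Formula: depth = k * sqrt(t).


depth = k * sqrt(t)
= 5.4 * sqrt(30)
= 29.58 mm

29.58


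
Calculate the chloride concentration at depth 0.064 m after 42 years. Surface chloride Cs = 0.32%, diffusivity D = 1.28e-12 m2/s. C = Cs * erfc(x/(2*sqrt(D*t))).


t_seconds = 42 * 365.25 * 24 * 3600 = 1325419200.0 s
arg = 0.064 / (2 * sqrt(1.28e-12 * 1325419200.0))
= 0.7769
erfc(0.7769) = 0.2719
C = 0.32 * 0.2719 = 0.087%

0.087


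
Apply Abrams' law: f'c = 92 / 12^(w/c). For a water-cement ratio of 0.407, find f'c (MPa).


f'c = 92 / 12^0.407
= 92 / 2.749
= 33.46 MPa

33.46


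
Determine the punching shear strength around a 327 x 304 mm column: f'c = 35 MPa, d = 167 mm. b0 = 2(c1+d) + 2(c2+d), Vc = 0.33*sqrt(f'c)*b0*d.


b0 = 2*(327 + 167) + 2*(304 + 167) = 1930 mm
Vc = 0.33 * sqrt(35) * 1930 * 167 / 1000
= 629.25 kN

629.25


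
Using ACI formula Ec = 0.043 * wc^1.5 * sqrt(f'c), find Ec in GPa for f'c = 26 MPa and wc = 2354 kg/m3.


Ec = 0.043 * 2354^1.5 * sqrt(26) / 1000
= 25.04 GPa

25.04


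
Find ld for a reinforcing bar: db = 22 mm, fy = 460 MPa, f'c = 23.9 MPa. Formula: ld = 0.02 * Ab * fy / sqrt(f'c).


Ab = pi * 22^2 / 4 = 380.133 mm2
ld = 0.02 * 380.133 * 460 / sqrt(23.9)
= 715.4 mm

715.4


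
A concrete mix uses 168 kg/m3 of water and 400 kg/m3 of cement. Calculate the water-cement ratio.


w/c = water / cement
w/c = 168 / 400 = 0.42

0.42


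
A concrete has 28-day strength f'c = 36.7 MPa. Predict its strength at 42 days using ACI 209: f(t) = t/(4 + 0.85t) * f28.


f(42) = 42 / (4 + 0.85 * 42) * 36.7
= 42 / 39.7 * 36.7
= 38.83 MPa

38.83


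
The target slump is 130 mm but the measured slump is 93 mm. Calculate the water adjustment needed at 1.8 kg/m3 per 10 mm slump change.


Difference = 130 - 93 = 37 mm
Water adjustment = 37 * 1.8 / 10 = 6.7 kg/m3

6.7


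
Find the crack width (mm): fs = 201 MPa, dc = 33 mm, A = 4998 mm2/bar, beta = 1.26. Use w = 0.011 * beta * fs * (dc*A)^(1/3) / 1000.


w = 0.011 * beta * fs * (dc * A)^(1/3) / 1000
= 0.011 * 1.26 * 201 * (33 * 4998)^(1/3) / 1000
= 0.153 mm

0.153


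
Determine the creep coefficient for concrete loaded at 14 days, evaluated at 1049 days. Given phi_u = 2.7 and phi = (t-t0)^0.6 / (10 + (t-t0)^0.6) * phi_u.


dt = 1049 - 14 = 1035
phi = 1035^0.6 / (10 + 1035^0.6) * 2.7
= 2.337

2.337


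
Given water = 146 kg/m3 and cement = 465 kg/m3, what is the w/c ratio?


w/c = water / cement
w/c = 146 / 465 = 0.314

0.314


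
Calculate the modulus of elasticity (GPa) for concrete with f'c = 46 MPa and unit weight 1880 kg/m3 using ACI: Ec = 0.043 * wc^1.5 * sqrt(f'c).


Ec = 0.043 * 1880^1.5 * sqrt(46) / 1000
= 23.77 GPa

23.77


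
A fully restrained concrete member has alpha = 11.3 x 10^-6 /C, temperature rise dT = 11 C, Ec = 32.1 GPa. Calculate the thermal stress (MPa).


sigma = alpha * dT * Ec
= 11.3e-6 * 11 * 32.1 * 1000
= 3.99 MPa

3.99


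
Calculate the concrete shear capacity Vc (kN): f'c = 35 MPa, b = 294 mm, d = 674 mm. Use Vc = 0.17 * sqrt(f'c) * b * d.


Vc = 0.17 * sqrt(35) * 294 * 674 / 1000
= 199.29 kN

199.29


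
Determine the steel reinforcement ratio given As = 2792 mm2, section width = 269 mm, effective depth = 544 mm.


rho = As / (b * d)
= 2792 / (269 * 544)
= 0.0191

0.0191


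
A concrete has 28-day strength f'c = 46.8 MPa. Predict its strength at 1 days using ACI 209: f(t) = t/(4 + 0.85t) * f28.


f(1) = 1 / (4 + 0.85 * 1) * 46.8
= 1 / 4.85 * 46.8
= 9.65 MPa

9.65


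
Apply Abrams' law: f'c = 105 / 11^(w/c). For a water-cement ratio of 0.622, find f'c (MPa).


f'c = 105 / 11^0.622
= 105 / 4.444
= 23.63 MPa

23.63


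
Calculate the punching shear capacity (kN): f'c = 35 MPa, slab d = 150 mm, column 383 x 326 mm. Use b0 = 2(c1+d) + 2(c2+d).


b0 = 2*(383 + 150) + 2*(326 + 150) = 2018 mm
Vc = 0.33 * sqrt(35) * 2018 * 150 / 1000
= 590.96 kN

590.96


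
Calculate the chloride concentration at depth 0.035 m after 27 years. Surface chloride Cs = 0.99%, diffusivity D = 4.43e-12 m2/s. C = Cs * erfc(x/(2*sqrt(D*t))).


t_seconds = 27 * 365.25 * 24 * 3600 = 852055200.0 s
arg = 0.035 / (2 * sqrt(4.43e-12 * 852055200.0))
= 0.2848
erfc(0.2848) = 0.6871
C = 0.99 * 0.6871 = 0.6802%

0.6802


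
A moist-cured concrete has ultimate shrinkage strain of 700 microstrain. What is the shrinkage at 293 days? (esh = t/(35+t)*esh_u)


esh(293) = 293 / (35 + 293) * 700
= 293 / 328 * 700
= 625.3 microstrain

625.3


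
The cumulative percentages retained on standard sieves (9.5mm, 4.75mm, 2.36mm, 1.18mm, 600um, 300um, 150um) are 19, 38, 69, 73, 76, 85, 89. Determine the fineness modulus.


FM = sum(cumulative % retained) / 100
= 449 / 100
= 4.49

4.49


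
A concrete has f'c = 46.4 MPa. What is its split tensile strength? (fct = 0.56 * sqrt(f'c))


fct = 0.56 * sqrt(46.4)
= 0.56 * 6.812
= 3.815 MPa

3.815


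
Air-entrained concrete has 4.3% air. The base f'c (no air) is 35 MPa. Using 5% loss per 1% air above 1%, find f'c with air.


Strength loss = (4.3 - 1) * 5 = 16.5%
f'c = 35 * (1 - 16.5/100)
= 29.22 MPa

29.22


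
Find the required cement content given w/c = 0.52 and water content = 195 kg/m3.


Cement = water / (w/c)
= 195 / 0.52
= 375.0 kg/m3

375.0


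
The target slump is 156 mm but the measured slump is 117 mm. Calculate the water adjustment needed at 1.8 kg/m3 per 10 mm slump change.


Difference = 156 - 117 = 39 mm
Water adjustment = 39 * 1.8 / 10 = 7.0 kg/m3

7.0


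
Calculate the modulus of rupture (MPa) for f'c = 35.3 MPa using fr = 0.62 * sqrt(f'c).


fr = 0.62 * sqrt(35.3)
= 3.684 MPa

3.684


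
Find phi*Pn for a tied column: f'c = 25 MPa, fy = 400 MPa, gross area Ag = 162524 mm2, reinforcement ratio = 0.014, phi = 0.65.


Ast = rho * Ag = 0.014 * 162524 = 2275.336 mm2
phi*Pn = 0.65 * 0.80 * (0.85 * 25 * (162524 - 2275.336) + 400 * 2275.336) / 1000
= 2244.02 kN

2244.02


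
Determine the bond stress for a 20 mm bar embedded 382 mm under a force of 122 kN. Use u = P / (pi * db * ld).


u = P / (pi * db * ld)
= 122 * 1000 / (pi * 20 * 382)
= 5.083 MPa

5.083


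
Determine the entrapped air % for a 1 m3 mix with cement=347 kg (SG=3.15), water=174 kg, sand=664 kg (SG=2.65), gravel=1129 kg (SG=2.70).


Vol cement = 347 / (3.15 * 1000) = 0.110159 m3
Vol water = 174 / 1000 = 0.174 m3
Vol sand = 664 / (2.65 * 1000) = 0.250566 m3
Vol gravel = 1129 / (2.70 * 1000) = 0.418148 m3
Total solid + water volume = 0.952873 m3
Air = (1 - 0.952873) * 100 = 4.71%

4.71


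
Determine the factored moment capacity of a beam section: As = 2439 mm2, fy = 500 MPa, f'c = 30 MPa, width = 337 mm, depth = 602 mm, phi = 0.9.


a = As * fy / (0.85 * f'c * b)
= 2439 * 500 / (0.85 * 30 * 337)
= 141.9096 mm
Mn = As * fy * (d - a/2) / 10^6
= 647.6096 kN-m
phi*Mn = 0.9 * 647.6096 = 582.85 kN-m

582.85


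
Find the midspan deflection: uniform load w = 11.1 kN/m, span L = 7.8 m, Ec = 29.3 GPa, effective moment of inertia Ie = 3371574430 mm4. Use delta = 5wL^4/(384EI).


Convert: L = 7.8 m = 7800 mm, Ec = 29.3 GPa = 29300 MPa
delta = 5 * 11.1 * 7800^4 / (384 * 29300 * 3371574430)
= 5.42 mm

5.42


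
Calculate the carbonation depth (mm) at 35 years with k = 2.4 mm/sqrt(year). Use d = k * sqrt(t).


depth = k * sqrt(t)
= 2.4 * sqrt(35)
= 14.2 mm

14.2


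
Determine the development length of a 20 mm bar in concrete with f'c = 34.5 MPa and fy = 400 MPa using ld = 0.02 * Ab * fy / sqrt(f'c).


Ab = pi * 20^2 / 4 = 314.159 mm2
ld = 0.02 * 314.159 * 400 / sqrt(34.5)
= 427.9 mm

427.9


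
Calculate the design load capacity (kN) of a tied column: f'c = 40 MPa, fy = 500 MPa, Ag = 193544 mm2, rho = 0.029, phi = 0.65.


Ast = rho * Ag = 0.029 * 193544 = 5612.776 mm2
phi*Pn = 0.65 * 0.80 * (0.85 * 40 * (193544 - 5612.776) + 500 * 5612.776) / 1000
= 4781.95 kN

4781.95


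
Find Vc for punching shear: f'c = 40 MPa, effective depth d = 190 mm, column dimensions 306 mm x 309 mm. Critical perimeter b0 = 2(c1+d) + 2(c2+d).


b0 = 2*(306 + 190) + 2*(309 + 190) = 1990 mm
Vc = 0.33 * sqrt(40) * 1990 * 190 / 1000
= 789.13 kN

789.13


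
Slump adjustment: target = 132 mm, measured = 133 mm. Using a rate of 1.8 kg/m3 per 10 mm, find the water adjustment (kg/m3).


Difference = 132 - 133 = -1 mm
Water adjustment = -1 * 1.8 / 10 = -0.2 kg/m3

-0.2


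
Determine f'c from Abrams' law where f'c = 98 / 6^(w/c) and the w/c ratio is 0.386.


f'c = 98 / 6^0.386
= 98 / 1.997
= 49.07 MPa

49.07


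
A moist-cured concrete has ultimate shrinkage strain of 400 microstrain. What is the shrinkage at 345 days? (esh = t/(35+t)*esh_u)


esh(345) = 345 / (35 + 345) * 400
= 345 / 380 * 400
= 363.2 microstrain

363.2


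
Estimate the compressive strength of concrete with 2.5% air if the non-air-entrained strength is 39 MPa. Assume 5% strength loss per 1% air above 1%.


Strength loss = (2.5 - 1) * 5 = 7.5%
f'c = 39 * (1 - 7.5/100)
= 36.08 MPa

36.08


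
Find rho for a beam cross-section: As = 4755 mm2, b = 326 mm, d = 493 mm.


rho = As / (b * d)
= 4755 / (326 * 493)
= 0.0296

0.0296


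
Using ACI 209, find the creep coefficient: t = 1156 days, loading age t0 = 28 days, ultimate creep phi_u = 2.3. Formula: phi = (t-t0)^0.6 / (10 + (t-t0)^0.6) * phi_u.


dt = 1156 - 28 = 1128
phi = 1128^0.6 / (10 + 1128^0.6) * 2.3
= 2.004

2.004


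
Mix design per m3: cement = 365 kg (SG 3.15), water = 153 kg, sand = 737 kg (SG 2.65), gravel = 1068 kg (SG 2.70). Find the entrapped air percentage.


Vol cement = 365 / (3.15 * 1000) = 0.115873 m3
Vol water = 153 / 1000 = 0.153 m3
Vol sand = 737 / (2.65 * 1000) = 0.278113 m3
Vol gravel = 1068 / (2.70 * 1000) = 0.395556 m3
Total solid + water volume = 0.942542 m3
Air = (1 - 0.942542) * 100 = 5.75%

5.75


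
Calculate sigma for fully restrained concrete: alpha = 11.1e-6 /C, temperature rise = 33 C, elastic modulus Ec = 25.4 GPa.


sigma = alpha * dT * Ec
= 11.1e-6 * 33 * 25.4 * 1000
= 9.304 MPa

9.304


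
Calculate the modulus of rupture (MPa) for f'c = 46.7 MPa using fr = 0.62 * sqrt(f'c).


fr = 0.62 * sqrt(46.7)
= 4.237 MPa

4.237


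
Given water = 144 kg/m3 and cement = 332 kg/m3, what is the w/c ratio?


w/c = water / cement
w/c = 144 / 332 = 0.434

0.434


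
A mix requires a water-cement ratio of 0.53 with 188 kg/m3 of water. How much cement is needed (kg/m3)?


Cement = water / (w/c)
= 188 / 0.53
= 354.7 kg/m3

354.7


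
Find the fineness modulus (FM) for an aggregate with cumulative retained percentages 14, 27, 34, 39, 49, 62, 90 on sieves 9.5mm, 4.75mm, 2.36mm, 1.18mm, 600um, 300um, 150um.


FM = sum(cumulative % retained) / 100
= 315 / 100
= 3.15

3.15


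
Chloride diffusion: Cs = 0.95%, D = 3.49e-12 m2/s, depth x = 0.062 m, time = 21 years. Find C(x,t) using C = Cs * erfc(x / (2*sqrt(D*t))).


t_seconds = 21 * 365.25 * 24 * 3600 = 662709600.0 s
arg = 0.062 / (2 * sqrt(3.49e-12 * 662709600.0))
= 0.6446
erfc(0.6446) = 0.362
C = 0.95 * 0.362 = 0.3439%

0.3439


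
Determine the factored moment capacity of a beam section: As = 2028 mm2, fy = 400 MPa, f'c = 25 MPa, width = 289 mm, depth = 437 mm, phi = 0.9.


a = As * fy / (0.85 * f'c * b)
= 2028 * 400 / (0.85 * 25 * 289)
= 132.0904 mm
Mn = As * fy * (d - a/2) / 10^6
= 300.9185 kN-m
phi*Mn = 0.9 * 300.9185 = 270.83 kN-m

270.83


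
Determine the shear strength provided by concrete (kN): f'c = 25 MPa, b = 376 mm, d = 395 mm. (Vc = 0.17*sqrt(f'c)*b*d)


Vc = 0.17 * sqrt(25) * 376 * 395 / 1000
= 126.24 kN

126.24


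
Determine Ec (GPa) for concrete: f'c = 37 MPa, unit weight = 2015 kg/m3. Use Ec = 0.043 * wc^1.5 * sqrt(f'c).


Ec = 0.043 * 2015^1.5 * sqrt(37) / 1000
= 23.66 GPa

23.66


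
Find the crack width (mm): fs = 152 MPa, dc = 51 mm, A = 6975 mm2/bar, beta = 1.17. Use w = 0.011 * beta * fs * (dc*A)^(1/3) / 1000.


w = 0.011 * beta * fs * (dc * A)^(1/3) / 1000
= 0.011 * 1.17 * 152 * (51 * 6975)^(1/3) / 1000
= 0.139 mm

0.139


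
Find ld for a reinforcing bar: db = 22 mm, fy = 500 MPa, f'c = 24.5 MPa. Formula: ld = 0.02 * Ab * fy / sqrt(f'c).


Ab = pi * 22^2 / 4 = 380.133 mm2
ld = 0.02 * 380.133 * 500 / sqrt(24.5)
= 768.0 mm

768.0


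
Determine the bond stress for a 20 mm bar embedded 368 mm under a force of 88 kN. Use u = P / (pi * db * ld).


u = P / (pi * db * ld)
= 88 * 1000 / (pi * 20 * 368)
= 3.806 MPa

3.806


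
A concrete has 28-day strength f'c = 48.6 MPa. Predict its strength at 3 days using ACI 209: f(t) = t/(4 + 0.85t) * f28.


f(3) = 3 / (4 + 0.85 * 3) * 48.6
= 3 / 6.55 * 48.6
= 22.26 MPa

22.26


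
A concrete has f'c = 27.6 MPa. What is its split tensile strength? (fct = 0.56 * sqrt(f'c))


fct = 0.56 * sqrt(27.6)
= 0.56 * 5.254
= 2.942 MPa

2.942


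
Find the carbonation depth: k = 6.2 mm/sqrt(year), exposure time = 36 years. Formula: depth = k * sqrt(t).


depth = k * sqrt(t)
= 6.2 * sqrt(36)
= 37.2 mm

37.2


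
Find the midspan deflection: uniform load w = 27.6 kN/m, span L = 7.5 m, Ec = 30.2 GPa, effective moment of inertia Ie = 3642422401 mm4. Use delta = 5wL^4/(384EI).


Convert: L = 7.5 m = 7500 mm, Ec = 30.2 GPa = 30200 MPa
delta = 5 * 27.6 * 7500^4 / (384 * 30200 * 3642422401)
= 10.34 mm

10.34


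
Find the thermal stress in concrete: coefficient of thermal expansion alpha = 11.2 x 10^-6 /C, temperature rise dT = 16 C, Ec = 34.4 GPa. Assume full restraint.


sigma = alpha * dT * Ec
= 11.2e-6 * 16 * 34.4 * 1000
= 6.164 MPa

6.164


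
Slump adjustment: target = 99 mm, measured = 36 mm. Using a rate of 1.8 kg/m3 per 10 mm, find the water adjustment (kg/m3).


Difference = 99 - 36 = 63 mm
Water adjustment = 63 * 1.8 / 10 = 11.3 kg/m3

11.3


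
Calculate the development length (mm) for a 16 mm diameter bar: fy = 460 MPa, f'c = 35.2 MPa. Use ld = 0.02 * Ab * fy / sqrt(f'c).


Ab = pi * 16^2 / 4 = 201.062 mm2
ld = 0.02 * 201.062 * 460 / sqrt(35.2)
= 311.8 mm

311.8


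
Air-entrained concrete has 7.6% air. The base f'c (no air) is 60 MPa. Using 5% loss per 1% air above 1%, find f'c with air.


Strength loss = (7.6 - 1) * 5 = 33.0%
f'c = 60 * (1 - 33.0/100)
= 40.2 MPa

40.2


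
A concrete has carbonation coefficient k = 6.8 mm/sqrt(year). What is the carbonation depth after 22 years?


depth = k * sqrt(t)
= 6.8 * sqrt(22)
= 31.89 mm

31.89


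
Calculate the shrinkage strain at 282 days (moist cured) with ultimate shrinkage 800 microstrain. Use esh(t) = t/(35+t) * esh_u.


esh(282) = 282 / (35 + 282) * 800
= 282 / 317 * 800
= 711.7 microstrain

711.7


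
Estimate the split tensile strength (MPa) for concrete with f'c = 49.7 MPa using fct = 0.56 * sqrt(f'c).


fct = 0.56 * sqrt(49.7)
= 0.56 * 7.05
= 3.948 MPa

3.948


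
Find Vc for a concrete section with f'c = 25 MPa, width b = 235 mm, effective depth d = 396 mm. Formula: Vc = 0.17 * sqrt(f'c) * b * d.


Vc = 0.17 * sqrt(25) * 235 * 396 / 1000
= 79.1 kN

79.1


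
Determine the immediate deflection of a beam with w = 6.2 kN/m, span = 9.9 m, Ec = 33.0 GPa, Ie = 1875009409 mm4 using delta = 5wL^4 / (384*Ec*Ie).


Convert: L = 9.9 m = 9900 mm, Ec = 33.0 GPa = 33000 MPa
delta = 5 * 6.2 * 9900^4 / (384 * 33000 * 1875009409)
= 12.53 mm

12.53


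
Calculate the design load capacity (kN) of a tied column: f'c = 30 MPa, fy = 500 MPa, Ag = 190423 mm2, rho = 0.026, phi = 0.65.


Ast = rho * Ag = 0.026 * 190423 = 4950.998 mm2
phi*Pn = 0.65 * 0.80 * (0.85 * 30 * (190423 - 4950.998) + 500 * 4950.998) / 1000
= 3746.62 kN

3746.62


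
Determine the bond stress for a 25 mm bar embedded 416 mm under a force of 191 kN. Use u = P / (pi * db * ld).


u = P / (pi * db * ld)
= 191 * 1000 / (pi * 25 * 416)
= 5.846 MPa

5.846


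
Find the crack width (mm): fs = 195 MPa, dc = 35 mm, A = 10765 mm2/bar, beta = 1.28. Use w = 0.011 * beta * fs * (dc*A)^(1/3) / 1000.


w = 0.011 * beta * fs * (dc * A)^(1/3) / 1000
= 0.011 * 1.28 * 195 * (35 * 10765)^(1/3) / 1000
= 0.198 mm

0.198


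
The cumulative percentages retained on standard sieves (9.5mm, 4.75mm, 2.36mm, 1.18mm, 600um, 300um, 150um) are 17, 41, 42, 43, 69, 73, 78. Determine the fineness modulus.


FM = sum(cumulative % retained) / 100
= 363 / 100
= 3.63

3.63


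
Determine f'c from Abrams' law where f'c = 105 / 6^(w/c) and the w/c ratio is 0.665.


f'c = 105 / 6^0.665
= 105 / 3.292
= 31.89 MPa

31.89


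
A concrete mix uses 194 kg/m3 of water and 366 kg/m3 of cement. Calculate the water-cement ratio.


w/c = water / cement
w/c = 194 / 366 = 0.53

0.53


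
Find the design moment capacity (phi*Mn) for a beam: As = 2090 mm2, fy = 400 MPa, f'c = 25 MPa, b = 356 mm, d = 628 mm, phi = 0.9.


a = As * fy / (0.85 * f'c * b)
= 2090 * 400 / (0.85 * 25 * 356)
= 110.5089 mm
Mn = As * fy * (d - a/2) / 10^6
= 478.8153 kN-m
phi*Mn = 0.9 * 478.8153 = 430.93 kN-m

430.93


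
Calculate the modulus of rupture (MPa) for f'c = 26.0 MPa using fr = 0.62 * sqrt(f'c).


fr = 0.62 * sqrt(26.0)
= 3.161 MPa

3.161


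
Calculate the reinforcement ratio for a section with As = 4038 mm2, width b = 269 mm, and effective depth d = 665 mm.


rho = As / (b * d)
= 4038 / (269 * 665)
= 0.0226

0.0226


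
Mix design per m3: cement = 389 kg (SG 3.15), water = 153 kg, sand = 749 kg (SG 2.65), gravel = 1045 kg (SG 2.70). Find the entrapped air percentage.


Vol cement = 389 / (3.15 * 1000) = 0.123492 m3
Vol water = 153 / 1000 = 0.153 m3
Vol sand = 749 / (2.65 * 1000) = 0.282642 m3
Vol gravel = 1045 / (2.70 * 1000) = 0.387037 m3
Total solid + water volume = 0.946171 m3
Air = (1 - 0.946171) * 100 = 5.38%

5.38
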